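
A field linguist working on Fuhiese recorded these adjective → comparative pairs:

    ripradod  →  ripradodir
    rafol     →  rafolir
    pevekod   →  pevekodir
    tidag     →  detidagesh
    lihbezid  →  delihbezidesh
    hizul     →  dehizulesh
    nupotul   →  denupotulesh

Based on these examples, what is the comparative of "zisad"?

dezisadesh

ripradod and lihbezid both end in -d yet inflect differently (ripradodir, delihbezidesh), so the final letter is not what conditions the rule; the last vowel is.
"zisad" has last vowel 'a'. The one such stem in the data (tidag → detidagesh) adds de- … -esh around the stem, so the same rule applies.
The other pattern: stems whose last vowel is 'o' add -ir.
So zisad → dezisadesh.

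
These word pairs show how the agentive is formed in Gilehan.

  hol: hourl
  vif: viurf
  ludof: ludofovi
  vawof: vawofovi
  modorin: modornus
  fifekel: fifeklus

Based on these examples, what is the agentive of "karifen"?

"karifen" has 3 vowels. The stems with 3 vowels (modorin → modornus, fifekel → fifeklus) delete the last vowel and add -us.
The other patterns: stems with 1 vowel insert -ur- after the first vowel; stems with 2 vowels add -ovi.
So karifen → karifnus.

karifnus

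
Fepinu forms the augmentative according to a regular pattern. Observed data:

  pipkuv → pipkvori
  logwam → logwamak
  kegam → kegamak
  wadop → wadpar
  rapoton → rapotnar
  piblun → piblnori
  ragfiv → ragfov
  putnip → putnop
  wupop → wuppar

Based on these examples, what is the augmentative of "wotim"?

piblun and rapoton both end in -n yet inflect differently (piblnori, rapotnar), so the final letter is not what conditions the rule; the last vowel is.
"wotim" has last vowel 'i'. The stems whose last vowel is 'i' (putnip → putnop, ragfiv → ragfov) change the last vowel to 'o'.
The other patterns: stems whose last vowel is 'u' delete the last vowel and add -ori; stems whose last vowel is 'a' add -ak; stems whose last vowel is 'o' delete the last vowel and add -ar.
So wotim → wotom.

wotom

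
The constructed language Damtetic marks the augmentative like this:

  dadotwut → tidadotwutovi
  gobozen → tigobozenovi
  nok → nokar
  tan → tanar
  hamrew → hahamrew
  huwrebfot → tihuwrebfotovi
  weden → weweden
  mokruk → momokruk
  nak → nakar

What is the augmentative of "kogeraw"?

tikogerawovi

"kogeraw" has 3 vowels. The stems with 3 vowels (gobozen → tigobozenovi, huwrebfot → tihuwrebfotovi, dadotwut → tidadotwutovi) add ti- … -ovi around the stem.
The other patterns: stems with 1 vowel add -ar; stems with 2 vowels repeat the first consonant+vowel as a prefix.
So kogeraw → tikogerawovi.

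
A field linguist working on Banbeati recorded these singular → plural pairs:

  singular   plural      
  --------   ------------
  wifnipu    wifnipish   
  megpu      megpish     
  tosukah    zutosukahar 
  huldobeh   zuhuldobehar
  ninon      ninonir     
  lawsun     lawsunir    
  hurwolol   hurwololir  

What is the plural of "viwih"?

"viwih" ends in -h. The stems ending in -h (tosukah → zutosukahar, huldobeh → zuhuldobehar) add zu- … -ar around the stem.
So viwih → zuviwihar.

zuviwihar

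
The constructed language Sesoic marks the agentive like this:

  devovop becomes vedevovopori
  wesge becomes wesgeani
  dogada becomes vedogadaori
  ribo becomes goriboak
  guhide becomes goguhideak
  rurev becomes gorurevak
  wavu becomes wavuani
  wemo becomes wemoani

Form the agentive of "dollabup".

"dollabup" begins with d-. The stems beginning with d- (devovop → vedevovopori, dogada → vedogadaori) add ve- … -ori around the stem.
The other patterns: stems beginning with w- add -ani; stems beginning with g- or r- add go- … -ak around the stem.
So dollabup → vedollabupori.

vedollabupori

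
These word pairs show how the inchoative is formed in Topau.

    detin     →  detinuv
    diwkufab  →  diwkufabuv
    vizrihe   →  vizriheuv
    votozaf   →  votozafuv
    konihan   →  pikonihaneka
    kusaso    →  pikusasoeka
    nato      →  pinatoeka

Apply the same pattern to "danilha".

detin and konihan both end in -n yet inflect differently (detinuv, pikonihaneka), so the final letter is not what conditions the rule; the first letter is.
"danilha" begins with d-. The stems beginning with d- (detin → detinuv, diwkufab → diwkufabuv) add -uv.
The other pattern: stems beginning with k- or n- add pi- … -eka around the stem.
So danilha → danilhauv.

danilhauv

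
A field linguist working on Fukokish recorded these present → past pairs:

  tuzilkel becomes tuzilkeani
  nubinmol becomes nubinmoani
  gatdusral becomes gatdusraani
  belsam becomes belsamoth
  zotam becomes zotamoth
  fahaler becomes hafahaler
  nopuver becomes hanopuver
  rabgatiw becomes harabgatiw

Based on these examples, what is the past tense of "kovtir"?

gatdusral and belsam both have last vowel 'a' yet inflect differently (gatdusraani, belsamoth), so the last vowel is not what conditions the rule; the final letter is.
"kovtir" ends in -r. The stems ending in -r (fahaler → hafahaler, nopuver → hanopuver) add the prefix ha-.
So kovtir → hakovtir.

hakovtir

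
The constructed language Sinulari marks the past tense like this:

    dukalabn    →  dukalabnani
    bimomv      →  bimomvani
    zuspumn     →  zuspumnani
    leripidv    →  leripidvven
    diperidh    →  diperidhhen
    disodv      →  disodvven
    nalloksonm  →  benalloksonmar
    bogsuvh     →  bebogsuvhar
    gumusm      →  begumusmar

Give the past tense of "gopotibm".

bimomv and leripidv both end in -v yet inflect differently (bimomvani, leripidvven), so the final letter is not what conditions the rule; the second-to-last letter is.
"gopotibm" has second-to-last letter 'b'. The one such stem in the data (dukalabn → dukalabnani) adds -ani, so the same rule applies.
The other patterns: stems whose second-to-last letter is 'd' double the final consonant and add -en; stems whose second-to-last letter is 'n', 's' or 'v' add be- … -ar around the stem.
So gopotibm → gopotibmani.

gopotibmani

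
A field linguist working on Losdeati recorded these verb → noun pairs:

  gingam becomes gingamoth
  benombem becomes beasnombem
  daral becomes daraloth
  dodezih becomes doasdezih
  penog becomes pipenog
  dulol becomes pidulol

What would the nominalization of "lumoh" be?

"lumoh" has last vowel 'o'. The stems whose last vowel is 'o' (penog → pipenog, dulol → pidulol) add the prefix pi-.
So lumoh → pilumoh.

pilumoh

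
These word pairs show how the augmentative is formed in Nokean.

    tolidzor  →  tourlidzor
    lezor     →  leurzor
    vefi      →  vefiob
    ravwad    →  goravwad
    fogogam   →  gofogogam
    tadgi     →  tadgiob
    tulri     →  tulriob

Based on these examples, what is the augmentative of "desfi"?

"desfi" ends in -i. The stems ending in -i (tadgi → tadgiob, vefi → vefiob, tulri → tulriob) add -ob.
So desfi → desfiob.

desfiob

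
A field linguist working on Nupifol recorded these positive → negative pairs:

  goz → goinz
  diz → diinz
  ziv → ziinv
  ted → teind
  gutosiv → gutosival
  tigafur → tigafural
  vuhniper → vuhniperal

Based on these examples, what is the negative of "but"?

buint

ziv and gutosiv both end in -v yet inflect differently (ziinv, gutosival), so the final letter is not what conditions the rule; the number of vowels is.
"but" has 1 vowel. The stems with 1 vowel (goz → goinz, diz → diinz, ziv → ziinv) insert -in- after the first vowel.
So but → buint.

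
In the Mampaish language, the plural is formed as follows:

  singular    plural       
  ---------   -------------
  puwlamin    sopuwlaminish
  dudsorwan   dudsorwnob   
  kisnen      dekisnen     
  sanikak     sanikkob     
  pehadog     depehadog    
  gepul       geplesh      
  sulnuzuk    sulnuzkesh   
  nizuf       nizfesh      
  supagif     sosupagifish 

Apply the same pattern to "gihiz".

dudsorwan and puwlamin both end in -n yet inflect differently (dudsorwnob, sopuwlaminish), so the final letter is not what conditions the rule; the last vowel is.
"gihiz" has last vowel 'i'. The stems whose last vowel is 'i' (puwlamin → sopuwlaminish, supagif → sosupagifish) add so- … -ish around the stem.
So gihiz → sogihizish.

sogihizish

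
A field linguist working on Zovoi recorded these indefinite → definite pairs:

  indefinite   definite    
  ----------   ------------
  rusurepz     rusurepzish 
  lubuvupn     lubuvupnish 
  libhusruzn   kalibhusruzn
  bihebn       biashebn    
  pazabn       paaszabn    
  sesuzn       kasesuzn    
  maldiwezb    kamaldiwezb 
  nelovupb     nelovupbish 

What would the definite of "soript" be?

soriptish

lubuvupn and sesuzn both end in -n yet inflect differently (lubuvupnish, kasesuzn), so the final letter is not what conditions the rule; the second-to-last letter is.
"soript" has second-to-last letter 'p'. The stems whose second-to-last letter is 'p' (rusurepz → rusurepzish, nelovupb → nelovupbish, lubuvupn → lubuvupnish) add -ish.
The other patterns: stems whose second-to-last letter is 'z' add the prefix ka-; stems whose second-to-last letter is 'b' insert -as- after the first vowel.
So soript → soriptish.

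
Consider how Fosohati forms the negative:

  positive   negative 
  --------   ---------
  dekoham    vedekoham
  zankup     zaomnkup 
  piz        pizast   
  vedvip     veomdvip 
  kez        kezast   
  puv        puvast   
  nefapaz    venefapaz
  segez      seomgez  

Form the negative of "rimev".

riommev

kez and segez both end in -z yet inflect differently (kezast, seomgez), so the final letter is not what conditions the rule; the number of vowels is.
"rimev" has 2 vowels. The stems with 2 vowels (vedvip → veomdvip, zankup → zaomnkup, segez → seomgez) insert -om- after the first vowel.
The other patterns: stems with 1 vowel add -ast; stems with 3 vowels add the prefix ve-.
So rimev → riommev.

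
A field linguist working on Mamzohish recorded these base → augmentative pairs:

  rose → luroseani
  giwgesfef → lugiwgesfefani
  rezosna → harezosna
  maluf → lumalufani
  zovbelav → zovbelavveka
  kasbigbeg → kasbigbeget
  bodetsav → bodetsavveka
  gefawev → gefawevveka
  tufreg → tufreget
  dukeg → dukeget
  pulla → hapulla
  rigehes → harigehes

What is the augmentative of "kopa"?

hakopa

kasbigbeg and rigehes both have last vowel 'e' yet inflect differently (kasbigbeget, harigehes), so the last vowel is not what conditions the rule; the final letter is.
"kopa" ends in -a. The stems ending in -a (rezosna → harezosna, pulla → hapulla) add the prefix ha-.
The other patterns: stems ending in -g add -et; stems ending in -v double the final consonant and add -eka; stems ending in -e or -f add lu- … -ani around the stem.
So kopa → hakopa.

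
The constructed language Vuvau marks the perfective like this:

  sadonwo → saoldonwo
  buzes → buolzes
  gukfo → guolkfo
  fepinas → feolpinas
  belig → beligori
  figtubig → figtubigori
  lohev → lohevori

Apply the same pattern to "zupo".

buzes and lohev both have last vowel 'e' yet inflect differently (buolzes, lohevori), so the last vowel is not what conditions the rule; the final letter is.
"zupo" ends in -o. The stems ending in -o (sadonwo → saoldonwo, gukfo → guolkfo) insert -ol- after the first vowel.
So zupo → zuolpo.

zuolpo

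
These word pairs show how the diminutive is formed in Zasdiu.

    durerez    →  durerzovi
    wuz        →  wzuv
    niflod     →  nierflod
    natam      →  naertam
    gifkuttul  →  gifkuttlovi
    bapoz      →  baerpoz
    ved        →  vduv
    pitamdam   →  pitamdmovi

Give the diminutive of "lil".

lluv

ved and niflod both end in -d yet inflect differently (vduv, nierflod), so the final letter is not what conditions the rule; the number of vowels is.
"lil" has 1 vowel. The stems with 1 vowel (ved → vduv, wuz → wzuv) delete the last vowel and add -uv.
The other patterns: stems with 2 vowels insert -er- after the first vowel; stems with 3 vowels delete the last vowel and add -ovi.
So lil → lluv.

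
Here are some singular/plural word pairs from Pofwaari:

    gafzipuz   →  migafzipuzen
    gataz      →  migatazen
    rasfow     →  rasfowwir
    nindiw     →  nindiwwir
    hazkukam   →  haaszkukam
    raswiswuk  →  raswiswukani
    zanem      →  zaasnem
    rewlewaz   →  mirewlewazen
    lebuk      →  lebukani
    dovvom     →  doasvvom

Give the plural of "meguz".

gafzipuz and raswiswuk both have last vowel 'u' yet inflect differently (migafzipuzen, raswiswukani), so the last vowel is not what conditions the rule; the final letter is.
"meguz" ends in -z. The stems ending in -z (gafzipuz → migafzipuzen, gataz → migatazen, rewlewaz → mirewlewazen) add mi- … -en around the stem.
The other patterns: stems ending in -w double the final consonant and add -ir; stems ending in -k add -ani; stems ending in -m insert -as- after the first vowel.
So meguz → mimeguzen.

mimeguzen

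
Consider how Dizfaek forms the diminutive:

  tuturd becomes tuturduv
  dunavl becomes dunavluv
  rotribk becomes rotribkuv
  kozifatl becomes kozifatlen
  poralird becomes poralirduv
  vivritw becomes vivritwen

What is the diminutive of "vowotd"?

"vowotd" has second-to-last letter 't'. The stems whose second-to-last letter is 't' (kozifatl → kozifatlen, vivritw → vivritwen) add -en.
The other pattern: stems whose second-to-last letter is 'b', 'r' or 'v' add -uv.
So vowotd → vowotden.

vowotden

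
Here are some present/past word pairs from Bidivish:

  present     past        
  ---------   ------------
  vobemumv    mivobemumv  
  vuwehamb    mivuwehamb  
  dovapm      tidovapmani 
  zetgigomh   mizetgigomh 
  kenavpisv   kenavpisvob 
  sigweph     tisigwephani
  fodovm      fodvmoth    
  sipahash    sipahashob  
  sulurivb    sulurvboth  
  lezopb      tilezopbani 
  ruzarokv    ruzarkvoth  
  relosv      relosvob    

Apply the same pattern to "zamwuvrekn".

zamwuvrknoth

sulurivb and vuwehamb both end in -b yet inflect differently (sulurvboth, mivuwehamb), so the final letter is not what conditions the rule; the second-to-last letter is.
"zamwuvrekn" has second-to-last letter 'k'. The one such stem in the data (ruzarokv → ruzarkvoth) deletes the last vowel and adds -oth (as do sulurivb, fodovm), so the same rule applies.
So zamwuvrekn → zamwuvrknoth.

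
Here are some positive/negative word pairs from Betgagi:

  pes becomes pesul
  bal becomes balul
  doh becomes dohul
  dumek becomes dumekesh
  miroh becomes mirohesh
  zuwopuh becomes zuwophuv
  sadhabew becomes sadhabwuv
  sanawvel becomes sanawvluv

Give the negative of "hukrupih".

hukruphuv

"hukrupih" has 3 vowels. The stems with 3 vowels (zuwopuh → zuwophuv, sadhabew → sadhabwuv, sanawvel → sanawvluv) delete the last vowel and add -uv.
The other patterns: stems with 1 vowel add -ul; stems with 2 vowels add -esh.
So hukrupih → hukruphuv.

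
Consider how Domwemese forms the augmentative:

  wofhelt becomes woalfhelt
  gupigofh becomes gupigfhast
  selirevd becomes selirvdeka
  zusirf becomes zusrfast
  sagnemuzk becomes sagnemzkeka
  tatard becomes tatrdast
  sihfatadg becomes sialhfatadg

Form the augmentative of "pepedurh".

pepedrhast

tatard and selirevd both end in -d yet inflect differently (tatrdast, selirvdeka), so the final letter is not what conditions the rule; the second-to-last letter is.
"pepedurh" has second-to-last letter 'r'. The stems whose second-to-last letter is 'r' (tatard → tatrdast, zusirf → zusrfast) delete the last vowel and add -ast.
The other patterns: stems whose second-to-last letter is 'd' or 'l' insert -al- after the first vowel; stems whose second-to-last letter is 'v' or 'z' delete the last vowel and add -eka.
So pepedurh → pepedrhast.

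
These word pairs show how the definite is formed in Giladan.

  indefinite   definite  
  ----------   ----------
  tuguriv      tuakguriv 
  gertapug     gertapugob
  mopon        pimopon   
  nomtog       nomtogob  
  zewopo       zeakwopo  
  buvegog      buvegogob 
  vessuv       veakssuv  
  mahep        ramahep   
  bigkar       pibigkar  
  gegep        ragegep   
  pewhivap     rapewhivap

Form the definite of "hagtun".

nomtog and mopon both have last vowel 'o' yet inflect differently (nomtogob, pimopon), so the last vowel is not what conditions the rule; the final letter is.
"hagtun" ends in -n. The one such stem in the data (mopon → pimopon) adds the prefix pi-, so the same rule applies.
So hagtun → pihagtun.

pihagtun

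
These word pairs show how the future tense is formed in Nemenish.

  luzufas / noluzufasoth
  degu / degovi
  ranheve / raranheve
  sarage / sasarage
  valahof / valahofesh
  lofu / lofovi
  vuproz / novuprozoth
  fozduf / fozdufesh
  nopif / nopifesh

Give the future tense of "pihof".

lofu and fozduf both have last vowel 'u' yet inflect differently (lofovi, fozdufesh), so the last vowel is not what conditions the rule; the final letter is.
"pihof" ends in -f. The stems ending in -f (fozduf → fozdufesh, nopif → nopifesh, valahof → valahofesh) add -esh.
So pihof → pihofesh.

pihofesh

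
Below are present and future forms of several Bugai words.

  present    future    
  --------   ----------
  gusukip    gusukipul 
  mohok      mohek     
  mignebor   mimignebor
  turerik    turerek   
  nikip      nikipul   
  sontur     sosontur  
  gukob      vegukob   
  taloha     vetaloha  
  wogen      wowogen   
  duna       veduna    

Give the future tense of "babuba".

mignebor and mohok both have last vowel 'o' yet inflect differently (mimignebor, mohek), so the last vowel is not what conditions the rule; the final letter is.
"babuba" ends in -a. The stems ending in -a (duna → veduna, taloha → vetaloha) add the prefix ve-.
The other patterns: stems ending in -n or -r repeat the first consonant+vowel as a prefix; stems ending in -p add -ul; stems ending in -k change the last vowel to 'e'.
So babuba → vebabuba.

vebabuba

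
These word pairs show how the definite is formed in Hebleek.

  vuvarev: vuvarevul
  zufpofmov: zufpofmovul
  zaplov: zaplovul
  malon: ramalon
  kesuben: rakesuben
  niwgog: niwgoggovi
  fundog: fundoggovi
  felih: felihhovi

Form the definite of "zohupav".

zohupavul

zufpofmov and malon both have last vowel 'o' yet inflect differently (zufpofmovul, ramalon), so the last vowel is not what conditions the rule; the final letter is.
"zohupav" ends in -v. The stems ending in -v (vuvarev → vuvarevul, zufpofmov → zufpofmovul, zaplov → zaplovul) add -ul.
The other patterns: stems ending in -n add the prefix ra-; stems ending in -g or -h double the final consonant and add -ovi.
So zohupav → zohupavul.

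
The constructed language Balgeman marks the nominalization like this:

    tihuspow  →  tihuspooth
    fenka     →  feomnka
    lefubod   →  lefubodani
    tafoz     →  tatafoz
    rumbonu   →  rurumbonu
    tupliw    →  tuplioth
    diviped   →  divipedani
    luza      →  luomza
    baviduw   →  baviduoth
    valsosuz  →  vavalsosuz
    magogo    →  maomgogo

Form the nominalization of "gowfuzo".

tihuspow and lefubod both have last vowel 'o' yet inflect differently (tihuspooth, lefubodani), so the last vowel is not what conditions the rule; the final letter is.
"gowfuzo" ends in -o. The one such stem in the data (magogo → maomgogo) inserts -om- after the first vowel (as do fenka, luza), so the same rule applies.
The other patterns: stems ending in -w drop the final letter and add -oth; stems ending in -d add -ani; stems ending in -u or -z repeat the first consonant+vowel as a prefix.
So gowfuzo → goomwfuzo.

goomwfuzo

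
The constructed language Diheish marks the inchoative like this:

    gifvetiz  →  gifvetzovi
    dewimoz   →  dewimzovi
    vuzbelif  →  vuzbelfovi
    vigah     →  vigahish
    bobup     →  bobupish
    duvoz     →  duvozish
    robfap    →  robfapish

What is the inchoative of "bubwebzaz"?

"bubwebzaz" has 3 vowels. The stems with 3 vowels (gifvetiz → gifvetzovi, dewimoz → dewimzovi, vuzbelif → vuzbelfovi) delete the last vowel and add -ovi.
The other pattern: stems with 2 vowels add -ish.
So bubwebzaz → bubwebzzovi.

bubwebzzovi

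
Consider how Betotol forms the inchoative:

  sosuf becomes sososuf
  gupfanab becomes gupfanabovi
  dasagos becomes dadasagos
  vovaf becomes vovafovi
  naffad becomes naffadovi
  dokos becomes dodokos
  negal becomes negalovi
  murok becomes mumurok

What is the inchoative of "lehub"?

lelehub

vovaf and sosuf both end in -f yet inflect differently (vovafovi, sososuf), so the final letter is not what conditions the rule; the last vowel is.
"lehub" has last vowel 'u'. The one such stem in the data (sosuf → sososuf) repeats the first consonant+vowel as a prefix (as do dasagos, murok), so the same rule applies.
The other pattern: stems whose last vowel is 'a' add -ovi.
So lehub → lelehub.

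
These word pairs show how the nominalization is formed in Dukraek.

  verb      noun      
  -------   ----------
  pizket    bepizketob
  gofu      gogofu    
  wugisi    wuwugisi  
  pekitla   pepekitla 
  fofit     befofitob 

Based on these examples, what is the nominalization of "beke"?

bebeke

fofit and wugisi both have last vowel 'i' yet inflect differently (befofitob, wuwugisi), so the last vowel is not what conditions the rule; whether the stem ends in a vowel or a consonant is.
"beke" ends in a vowel. The stems ending in a vowel (pekitla → pepekitla, gofu → gogofu, wugisi → wuwugisi) repeat the first consonant+vowel as a prefix.
The other pattern: stems ending in a consonant add be- … -ob around the stem.
So beke → bebeke.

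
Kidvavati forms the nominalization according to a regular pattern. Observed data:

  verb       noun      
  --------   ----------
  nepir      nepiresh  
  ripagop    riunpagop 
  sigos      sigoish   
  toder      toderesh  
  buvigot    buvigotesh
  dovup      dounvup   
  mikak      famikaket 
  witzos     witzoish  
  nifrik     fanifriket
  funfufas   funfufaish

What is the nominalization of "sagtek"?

fasagteket

buvigot and sigos both have last vowel 'o' yet inflect differently (buvigotesh, sigoish), so the last vowel is not what conditions the rule; the final letter is.
"sagtek" ends in -k. The stems ending in -k (nifrik → fanifriket, mikak → famikaket) add fa- … -et around the stem.
The other patterns: stems ending in -r or -t add -esh; stems ending in -s drop the final letter and add -ish; stems ending in -p insert -un- after the first vowel.
So sagtek → fasagteket.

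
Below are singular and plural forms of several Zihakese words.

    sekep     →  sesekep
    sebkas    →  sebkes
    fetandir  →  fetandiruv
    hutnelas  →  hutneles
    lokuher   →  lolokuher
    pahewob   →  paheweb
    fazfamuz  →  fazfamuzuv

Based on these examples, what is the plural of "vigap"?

vigep

lokuher and fetandir both end in -r yet inflect differently (lolokuher, fetandiruv), so the final letter is not what conditions the rule; the last vowel is.
"vigap" has last vowel 'a'. The stems whose last vowel is 'a' (hutnelas → hutneles, sebkas → sebkes) change the last vowel to 'e'.
So vigap → vigep.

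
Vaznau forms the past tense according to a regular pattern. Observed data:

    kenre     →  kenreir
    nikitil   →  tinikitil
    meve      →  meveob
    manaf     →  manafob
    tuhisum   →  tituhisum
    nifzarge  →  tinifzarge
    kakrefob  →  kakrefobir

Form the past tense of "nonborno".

tinonborno

"nonborno" begins with n-. The stems beginning with n- (nifzarge → tinifzarge, nikitil → tinikitil) add the prefix ti-.
So nonborno → tinonborno.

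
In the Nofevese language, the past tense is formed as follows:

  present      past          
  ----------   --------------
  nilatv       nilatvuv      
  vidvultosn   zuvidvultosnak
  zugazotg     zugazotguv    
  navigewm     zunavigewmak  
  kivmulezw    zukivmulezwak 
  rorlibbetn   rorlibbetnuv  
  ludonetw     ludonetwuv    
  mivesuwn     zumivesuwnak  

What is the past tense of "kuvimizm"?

"kuvimizm" has second-to-last letter 'z'. The one such stem in the data (kivmulezw → zukivmulezwak) adds zu- … -ak around the stem, so the same rule applies.
The other pattern: stems whose second-to-last letter is 't' add -uv.
So kuvimizm → zukuvimizmak.

zukuvimizmak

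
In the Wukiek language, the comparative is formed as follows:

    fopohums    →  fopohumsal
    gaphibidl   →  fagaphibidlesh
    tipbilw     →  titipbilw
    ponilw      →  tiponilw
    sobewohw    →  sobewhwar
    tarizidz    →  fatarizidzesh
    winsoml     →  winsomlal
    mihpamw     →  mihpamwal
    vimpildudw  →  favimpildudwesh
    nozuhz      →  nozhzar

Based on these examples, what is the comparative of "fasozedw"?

"fasozedw" has second-to-last letter 'd'. The stems whose second-to-last letter is 'd' (gaphibidl → fagaphibidlesh, tarizidz → fatarizidzesh, vimpildudw → favimpildudwesh) add fa- … -esh around the stem.
The other patterns: stems whose second-to-last letter is 'h' delete the last vowel and add -ar; stems whose second-to-last letter is 'm' add -al; stems whose second-to-last letter is 'l' add the prefix ti-.
So fasozedw → fafasozedwesh.

fafasozedwesh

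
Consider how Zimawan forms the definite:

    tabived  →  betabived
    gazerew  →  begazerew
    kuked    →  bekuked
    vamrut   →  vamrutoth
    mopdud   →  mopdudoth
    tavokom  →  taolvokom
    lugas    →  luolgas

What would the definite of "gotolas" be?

gooltolas

tabived and mopdud both end in -d yet inflect differently (betabived, mopdudoth), so the final letter is not what conditions the rule; the last vowel is.
"gotolas" has last vowel 'a'. The one such stem in the data (lugas → luolgas) inserts -ol- after the first vowel (as does tavokom), so the same rule applies.
The other patterns: stems whose last vowel is 'e' add the prefix be-; stems whose last vowel is 'u' add -oth.
So gotolas → gooltolas.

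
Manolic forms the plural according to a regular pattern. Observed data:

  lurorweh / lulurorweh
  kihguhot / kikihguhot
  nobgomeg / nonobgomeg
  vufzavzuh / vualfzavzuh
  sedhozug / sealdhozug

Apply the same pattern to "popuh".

poalpuh

"popuh" has last vowel 'u'. The stems whose last vowel is 'u' (sedhozug → sealdhozug, vufzavzuh → vualfzavzuh) insert -al- after the first vowel.
The other pattern: stems whose last vowel is 'e' or 'o' repeat the first consonant+vowel as a prefix.
So popuh → poalpuh.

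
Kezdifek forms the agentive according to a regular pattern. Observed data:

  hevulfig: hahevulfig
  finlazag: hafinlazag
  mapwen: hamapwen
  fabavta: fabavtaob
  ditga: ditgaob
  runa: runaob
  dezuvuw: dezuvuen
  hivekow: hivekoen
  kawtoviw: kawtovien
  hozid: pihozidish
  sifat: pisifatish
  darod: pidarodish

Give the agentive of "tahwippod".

pitahwippodish

finlazag and fabavta both have last vowel 'a' yet inflect differently (hafinlazag, fabavtaob), so the last vowel is not what conditions the rule; the final letter is.
"tahwippod" ends in -d. The stems ending in -d (hozid → pihozidish, darod → pidarodish) add pi- … -ish around the stem.
The other patterns: stems ending in -g or -n add the prefix ha-; stems ending in -a add -ob; stems ending in -w drop the final letter and add -en.
So tahwippod → pitahwippodish.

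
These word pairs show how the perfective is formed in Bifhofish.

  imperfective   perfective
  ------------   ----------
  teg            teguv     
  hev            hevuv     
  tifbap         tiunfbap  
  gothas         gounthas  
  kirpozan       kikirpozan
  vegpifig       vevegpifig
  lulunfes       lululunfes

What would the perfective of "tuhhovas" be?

teg and vegpifig both end in -g yet inflect differently (teguv, vevegpifig), so the final letter is not what conditions the rule; the number of vowels is.
"tuhhovas" has 3 vowels. The stems with 3 vowels (kirpozan → kikirpozan, vegpifig → vevegpifig, lulunfes → lululunfes) repeat the first consonant+vowel as a prefix.
The other patterns: stems with 1 vowel add -uv; stems with 2 vowels insert -un- after the first vowel.
So tuhhovas → tutuhhovas.

tutuhhovas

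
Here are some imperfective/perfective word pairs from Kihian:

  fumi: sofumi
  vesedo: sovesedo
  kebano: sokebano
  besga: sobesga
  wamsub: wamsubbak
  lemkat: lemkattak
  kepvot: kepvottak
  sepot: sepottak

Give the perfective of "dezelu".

sodezelu

besga and lemkat both have last vowel 'a' yet inflect differently (sobesga, lemkattak), so the last vowel is not what conditions the rule; whether the stem ends in a vowel or a consonant is.
"dezelu" ends in a vowel. The stems ending in a vowel (fumi → sofumi, vesedo → sovesedo, kebano → sokebano) add the prefix so-.
So dezelu → sodezelu.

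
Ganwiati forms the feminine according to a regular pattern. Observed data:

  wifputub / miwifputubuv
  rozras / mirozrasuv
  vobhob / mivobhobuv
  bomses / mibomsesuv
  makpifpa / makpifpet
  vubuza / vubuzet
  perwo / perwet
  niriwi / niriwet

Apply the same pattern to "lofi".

lofet

rozras and makpifpa both have last vowel 'a' yet inflect differently (mirozrasuv, makpifpet), so the last vowel is not what conditions the rule; whether the stem ends in a vowel or a consonant is.
"lofi" ends in a vowel. The stems ending in a vowel (makpifpa → makpifpet, vubuza → vubuzet, perwo → perwet) drop the final letter and add -et.
So lofi → lofet.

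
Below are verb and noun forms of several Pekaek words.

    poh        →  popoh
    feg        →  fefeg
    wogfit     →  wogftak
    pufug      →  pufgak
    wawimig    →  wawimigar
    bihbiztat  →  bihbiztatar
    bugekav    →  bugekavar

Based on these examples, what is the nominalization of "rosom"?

rosmak

"rosom" has 2 vowels. The stems with 2 vowels (wogfit → wogftak, pufug → pufgak) delete the last vowel and add -ak.
So rosom → rosmak.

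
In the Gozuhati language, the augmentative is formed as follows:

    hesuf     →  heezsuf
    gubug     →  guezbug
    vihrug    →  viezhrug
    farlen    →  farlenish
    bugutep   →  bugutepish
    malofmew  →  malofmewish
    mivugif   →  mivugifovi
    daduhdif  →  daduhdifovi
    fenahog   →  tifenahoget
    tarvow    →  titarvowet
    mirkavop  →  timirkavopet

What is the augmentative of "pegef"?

pegefish

"pegef" has last vowel 'e'. The stems whose last vowel is 'e' (farlen → farlenish, bugutep → bugutepish, malofmew → malofmewish) add -ish.
So pegef → pegefish.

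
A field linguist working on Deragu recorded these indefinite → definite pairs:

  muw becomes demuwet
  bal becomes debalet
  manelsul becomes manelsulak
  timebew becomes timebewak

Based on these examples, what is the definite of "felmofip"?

bal and manelsul both end in -l yet inflect differently (debalet, manelsulak), so the final letter is not what conditions the rule; the number of vowels is.
"felmofip" has 3 vowels. The stems with 3 vowels (manelsul → manelsulak, timebew → timebewak) add -ak.
The other pattern: stems with 1 vowel add de- … -et around the stem.
So felmofip → felmofipak.

felmofipak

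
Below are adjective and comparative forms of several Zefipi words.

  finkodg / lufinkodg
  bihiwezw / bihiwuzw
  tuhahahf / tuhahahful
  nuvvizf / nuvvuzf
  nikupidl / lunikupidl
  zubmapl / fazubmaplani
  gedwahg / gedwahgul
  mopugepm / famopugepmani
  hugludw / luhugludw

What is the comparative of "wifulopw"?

tuhahahf and nuvvizf both end in -f yet inflect differently (tuhahahful, nuvvuzf), so the final letter is not what conditions the rule; the second-to-last letter is.
"wifulopw" has second-to-last letter 'p'. The stems whose second-to-last letter is 'p' (zubmapl → fazubmaplani, mopugepm → famopugepmani) add fa- … -ani around the stem.
The other patterns: stems whose second-to-last letter is 'h' add -ul; stems whose second-to-last letter is 'z' change the last vowel to 'u'; stems whose second-to-last letter is 'd' add the prefix lu-.
So wifulopw → fawifulopwani.

fawifulopwani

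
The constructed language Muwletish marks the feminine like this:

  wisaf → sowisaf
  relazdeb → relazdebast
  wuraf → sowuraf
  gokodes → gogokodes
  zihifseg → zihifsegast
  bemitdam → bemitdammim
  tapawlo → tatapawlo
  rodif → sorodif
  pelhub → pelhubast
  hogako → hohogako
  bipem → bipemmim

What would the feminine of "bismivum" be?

bismivummim

zihifseg and gokodes both have last vowel 'e' yet inflect differently (zihifsegast, gogokodes), so the last vowel is not what conditions the rule; the final letter is.
"bismivum" ends in -m. The stems ending in -m (bipem → bipemmim, bemitdam → bemitdammim) double the final consonant and add -im.
So bismivum → bismivummim.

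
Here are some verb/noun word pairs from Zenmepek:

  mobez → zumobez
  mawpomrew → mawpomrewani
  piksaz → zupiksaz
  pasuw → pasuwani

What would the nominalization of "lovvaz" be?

zulovvaz

mobez and mawpomrew both have last vowel 'e' yet inflect differently (zumobez, mawpomrewani), so the last vowel is not what conditions the rule; the final letter is.
"lovvaz" ends in -z. The stems ending in -z (mobez → zumobez, piksaz → zupiksaz) add the prefix zu-.
The other pattern: stems ending in -w add -ani.
So lovvaz → zulovvaz.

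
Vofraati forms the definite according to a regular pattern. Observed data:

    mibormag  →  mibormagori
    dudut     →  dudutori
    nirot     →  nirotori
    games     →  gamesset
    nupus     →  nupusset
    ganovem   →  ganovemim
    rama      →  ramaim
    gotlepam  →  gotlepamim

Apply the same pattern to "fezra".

fezraim

dudut and nupus both have last vowel 'u' yet inflect differently (dudutori, nupusset), so the last vowel is not what conditions the rule; the final letter is.
"fezra" ends in -a. The one such stem in the data (rama → ramaim) adds -im, so the same rule applies.
The other patterns: stems ending in -g or -t add -ori; stems ending in -s double the final consonant and add -et.
So fezra → fezraim.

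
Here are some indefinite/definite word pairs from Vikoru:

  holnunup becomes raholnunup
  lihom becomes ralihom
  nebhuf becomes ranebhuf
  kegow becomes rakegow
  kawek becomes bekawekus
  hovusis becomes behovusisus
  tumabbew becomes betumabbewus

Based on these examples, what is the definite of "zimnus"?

"zimnus" has last vowel 'u'. The stems whose last vowel is 'u' (holnunup → raholnunup, nebhuf → ranebhuf) add the prefix ra-.
The other pattern: stems whose last vowel is 'e' or 'i' add be- … -us around the stem.
So zimnus → razimnus.

razimnus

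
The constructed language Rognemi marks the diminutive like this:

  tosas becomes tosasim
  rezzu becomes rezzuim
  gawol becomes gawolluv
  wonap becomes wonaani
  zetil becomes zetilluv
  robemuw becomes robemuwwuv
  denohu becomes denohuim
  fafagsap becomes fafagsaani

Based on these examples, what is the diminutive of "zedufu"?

tosas and wonap both have last vowel 'a' yet inflect differently (tosasim, wonaani), so the last vowel is not what conditions the rule; the final letter is.
"zedufu" ends in -u. The stems ending in -u (denohu → denohuim, rezzu → rezzuim) add -im.
The other patterns: stems ending in -p drop the final letter and add -ani; stems ending in -l or -w double the final consonant and add -uv.
So zedufu → zedufuim.

zedufuim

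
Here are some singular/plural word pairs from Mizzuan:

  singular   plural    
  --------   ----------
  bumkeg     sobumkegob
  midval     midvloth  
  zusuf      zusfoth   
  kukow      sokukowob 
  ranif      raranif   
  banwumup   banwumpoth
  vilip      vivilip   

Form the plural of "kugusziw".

kukugusziw

vilip and banwumup both end in -p yet inflect differently (vivilip, banwumpoth), so the final letter is not what conditions the rule; the last vowel is.
"kugusziw" has last vowel 'i'. The stems whose last vowel is 'i' (ranif → raranif, vilip → vivilip) repeat the first consonant+vowel as a prefix.
So kugusziw → kukugusziw.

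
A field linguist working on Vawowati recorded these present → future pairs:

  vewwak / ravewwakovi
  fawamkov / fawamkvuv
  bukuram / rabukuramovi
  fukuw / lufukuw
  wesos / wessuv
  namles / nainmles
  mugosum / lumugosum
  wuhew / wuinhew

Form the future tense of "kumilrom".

kumilrmuv

mugosum and bukuram both end in -m yet inflect differently (lumugosum, rabukuramovi), so the final letter is not what conditions the rule; the last vowel is.
"kumilrom" has last vowel 'o'. The stems whose last vowel is 'o' (fawamkov → fawamkvuv, wesos → wessuv) delete the last vowel and add -uv.
So kumilrom → kumilrmuv.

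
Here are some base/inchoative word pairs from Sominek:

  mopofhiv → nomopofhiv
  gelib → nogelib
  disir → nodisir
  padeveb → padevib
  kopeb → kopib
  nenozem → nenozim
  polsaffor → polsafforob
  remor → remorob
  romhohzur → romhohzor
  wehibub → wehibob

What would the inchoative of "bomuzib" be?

nobomuzib

gelib and padeveb both end in -b yet inflect differently (nogelib, padevib), so the final letter is not what conditions the rule; the last vowel is.
"bomuzib" has last vowel 'i'. The stems whose last vowel is 'i' (mopofhiv → nomopofhiv, gelib → nogelib, disir → nodisir) add the prefix no-.
The other patterns: stems whose last vowel is 'e' change the last vowel to 'i'; stems whose last vowel is 'o' add -ob; stems whose last vowel is 'u' change the last vowel to 'o'.
So bomuzib → nobomuzib.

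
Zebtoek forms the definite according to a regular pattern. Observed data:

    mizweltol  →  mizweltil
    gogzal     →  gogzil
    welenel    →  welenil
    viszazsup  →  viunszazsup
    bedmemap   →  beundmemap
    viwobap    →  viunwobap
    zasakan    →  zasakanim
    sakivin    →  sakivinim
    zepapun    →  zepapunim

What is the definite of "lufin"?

lufinim

gogzal and bedmemap both have last vowel 'a' yet inflect differently (gogzil, beundmemap), so the last vowel is not what conditions the rule; the final letter is.
"lufin" ends in -n. The stems ending in -n (zasakan → zasakanim, sakivin → sakivinim, zepapun → zepapunim) add -im.
So lufin → lufinim.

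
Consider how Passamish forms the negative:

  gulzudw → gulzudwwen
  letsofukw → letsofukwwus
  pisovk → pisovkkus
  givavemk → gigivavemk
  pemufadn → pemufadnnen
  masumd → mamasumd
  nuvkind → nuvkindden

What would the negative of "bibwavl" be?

bibwavllus

"bibwavl" has second-to-last letter 'v'. The one such stem in the data (pisovk → pisovkkus) doubles the final consonant and adds -us (as does letsofukw), so the same rule applies.
The other patterns: stems whose second-to-last letter is 'm' repeat the first consonant+vowel as a prefix; stems whose second-to-last letter is 'd' or 'n' double the final consonant and add -en.
So bibwavl → bibwavllus.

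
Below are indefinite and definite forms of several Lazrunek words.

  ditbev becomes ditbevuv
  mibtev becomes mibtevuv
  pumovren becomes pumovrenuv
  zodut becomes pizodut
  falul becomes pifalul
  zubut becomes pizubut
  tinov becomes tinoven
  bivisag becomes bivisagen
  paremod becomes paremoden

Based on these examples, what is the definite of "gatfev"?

gatfevuv

ditbev and tinov both end in -v yet inflect differently (ditbevuv, tinoven), so the final letter is not what conditions the rule; the last vowel is.
"gatfev" has last vowel 'e'. The stems whose last vowel is 'e' (ditbev → ditbevuv, mibtev → mibtevuv, pumovren → pumovrenuv) add -uv.
So gatfev → gatfevuv.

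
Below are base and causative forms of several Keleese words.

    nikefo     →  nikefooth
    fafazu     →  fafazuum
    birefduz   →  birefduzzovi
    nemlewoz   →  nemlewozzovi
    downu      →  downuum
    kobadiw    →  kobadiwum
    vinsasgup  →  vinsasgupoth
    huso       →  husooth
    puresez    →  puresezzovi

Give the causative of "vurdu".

vurduum

fafazu and birefduz both have last vowel 'u' yet inflect differently (fafazuum, birefduzzovi), so the last vowel is not what conditions the rule; the final letter is.
"vurdu" ends in -u. The stems ending in -u (fafazu → fafazuum, downu → downuum) add -um.
So vurdu → vurduum.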